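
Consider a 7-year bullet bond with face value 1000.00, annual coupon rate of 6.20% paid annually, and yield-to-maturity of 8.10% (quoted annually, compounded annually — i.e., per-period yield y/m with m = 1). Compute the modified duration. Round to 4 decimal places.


Answer: Modified duration = 5.3827

Derivation:
Coupon per period c = face * coupon_rate / m = 62.000000
Periods per year m = 1; per-period yield y/m = 0.081000
Number of cashflows N = 7
Cashflows (t years, CF_t, discount factor 1/(1+y/m)^(m*t), PV):
  t = 1.0000: CF_t = 62.000000, DF = 0.925069, PV = 57.354302
  t = 2.0000: CF_t = 62.000000, DF = 0.855753, PV = 53.056708
  t = 3.0000: CF_t = 62.000000, DF = 0.791631, PV = 49.081136
  t = 4.0000: CF_t = 62.000000, DF = 0.732314, PV = 45.403456
  t = 5.0000: CF_t = 62.000000, DF = 0.677441, PV = 42.001347
  t = 6.0000: CF_t = 62.000000, DF = 0.626680, PV = 38.854160
  t = 7.0000: CF_t = 1062.000000, DF = 0.579722, PV = 615.665275
Price P = sum_t PV_t = 901.416384
First compute Macaulay numerator sum_t t * PV_t:
  t * PV_t at t = 1.0000: 57.354302
  t * PV_t at t = 2.0000: 106.113416
  t * PV_t at t = 3.0000: 147.243409
  t * PV_t at t = 4.0000: 181.613825
  t * PV_t at t = 5.0000: 210.006736
  t * PV_t at t = 6.0000: 233.124961
  t * PV_t at t = 7.0000: 4309.656925
Macaulay duration D = 5245.113573 / 901.416384 = 5.818747
Modified duration = D / (1 + y/m) = 5.818747 / (1 + 0.081000) = 5.382744


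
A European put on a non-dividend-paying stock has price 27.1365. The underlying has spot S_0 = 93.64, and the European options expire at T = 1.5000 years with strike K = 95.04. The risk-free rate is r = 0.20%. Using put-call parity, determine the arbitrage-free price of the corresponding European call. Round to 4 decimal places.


Put-call parity: C - P = S_0 * exp(-qT) - K * exp(-rT).
S_0 * exp(-qT) = 93.6400 * 1.00000000 = 93.64000000
K * exp(-rT) = 95.0400 * 0.99700450 = 94.75530725
C = P + S*exp(-qT) - K*exp(-rT)
C = 27.1365 + 93.64000000 - 94.75530725 = 26.0212

Answer: Call price = 26.0212


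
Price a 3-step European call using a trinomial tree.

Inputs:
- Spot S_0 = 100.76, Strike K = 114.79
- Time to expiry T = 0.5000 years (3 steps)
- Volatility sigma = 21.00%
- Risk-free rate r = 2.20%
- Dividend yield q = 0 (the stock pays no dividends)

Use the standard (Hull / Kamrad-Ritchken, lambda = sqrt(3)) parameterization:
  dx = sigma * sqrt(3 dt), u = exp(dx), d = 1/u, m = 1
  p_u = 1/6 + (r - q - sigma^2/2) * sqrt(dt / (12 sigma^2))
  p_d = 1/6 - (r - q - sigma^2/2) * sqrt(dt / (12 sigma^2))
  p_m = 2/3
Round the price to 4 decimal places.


Answer: Price = V(0,0) = 1.8281

Derivation:
dt = T/N = 0.166667; dx = sigma*sqrt(3*dt) = 0.148492
u = exp(dx) = 1.160084; d = 1/u = 0.862007
p_u = 0.166639, p_m = 0.666667, p_d = 0.166695
Discount per step: exp(-r*dt) = 0.996340
Stock lattice S(k, j) with j the centered position index:
  k=0: S(0,+0) = 100.7600
  k=1: S(1,-1) = 86.8558; S(1,+0) = 100.7600; S(1,+1) = 116.8901
  k=2: S(2,-2) = 74.8702; S(2,-1) = 86.8558; S(2,+0) = 100.7600; S(2,+1) = 116.8901; S(2,+2) = 135.6023
  k=3: S(3,-3) = 64.5386; S(3,-2) = 74.8702; S(3,-1) = 86.8558; S(3,+0) = 100.7600; S(3,+1) = 116.8901; S(3,+2) = 135.6023; S(3,+3) = 157.3101
Terminal payoffs V(N, j) = max(S_T - K, 0):
  V(3,-3) = 0.000000; V(3,-2) = 0.000000; V(3,-1) = 0.000000; V(3,+0) = 0.000000; V(3,+1) = 2.100065; V(3,+2) = 20.812295; V(3,+3) = 42.520054
Backward induction: V(k, j) = exp(-r*dt) * [p_u * V(k+1, j+1) + p_m * V(k+1, j) + p_d * V(k+1, j-1)]
  V(2,-2) = exp(-r*dt) * [p_u*0.000000 + p_m*0.000000 + p_d*0.000000] = 0.000000
  V(2,-1) = exp(-r*dt) * [p_u*0.000000 + p_m*0.000000 + p_d*0.000000] = 0.000000
  V(2,+0) = exp(-r*dt) * [p_u*2.100065 + p_m*0.000000 + p_d*0.000000] = 0.348671
  V(2,+1) = exp(-r*dt) * [p_u*20.812295 + p_m*2.100065 + p_d*0.000000] = 4.850358
  V(2,+2) = exp(-r*dt) * [p_u*42.520054 + p_m*20.812295 + p_d*2.100065] = 21.232420
  V(1,-1) = exp(-r*dt) * [p_u*0.348671 + p_m*0.000000 + p_d*0.000000] = 0.057889
  V(1,+0) = exp(-r*dt) * [p_u*4.850358 + p_m*0.348671 + p_d*0.000000] = 1.036895
  V(1,+1) = exp(-r*dt) * [p_u*21.232420 + p_m*4.850358 + p_d*0.348671] = 6.804838
  V(0,+0) = exp(-r*dt) * [p_u*6.804838 + p_m*1.036895 + p_d*0.057889] = 1.828147


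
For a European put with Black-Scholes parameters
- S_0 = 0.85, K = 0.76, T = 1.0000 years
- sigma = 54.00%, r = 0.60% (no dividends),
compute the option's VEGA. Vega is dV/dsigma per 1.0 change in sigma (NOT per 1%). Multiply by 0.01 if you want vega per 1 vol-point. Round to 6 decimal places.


d1 = 0.4883665115; d2 = -0.0516334885
phi(d1) = 0.3540952062; exp(-qT) = 1.0000000000; exp(-rT) = 0.9940179641
Vega = S * exp(-qT) * phi(d1) * sqrt(T) = 0.8500 * 1.0000000000 * 0.3540952062 * 1.0000000000 = 0.300981

Answer: Vega = 0.300981


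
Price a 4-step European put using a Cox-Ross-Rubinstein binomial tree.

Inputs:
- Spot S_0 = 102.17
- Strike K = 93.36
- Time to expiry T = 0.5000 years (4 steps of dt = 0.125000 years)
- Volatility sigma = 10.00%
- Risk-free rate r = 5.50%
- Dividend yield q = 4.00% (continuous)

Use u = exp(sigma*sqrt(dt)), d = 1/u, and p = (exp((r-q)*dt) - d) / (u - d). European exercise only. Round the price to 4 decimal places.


dt = T/N = 0.125000
u = exp(sigma*sqrt(dt)) = 1.035988; d = 1/u = 0.965262
p = (exp((r-q)*dt) - d) / (u - d) = 0.517698
Discount per step: exp(-r*dt) = 0.993149
Stock lattice S(k, i) with i counting down-moves:
  k=0: S(0,0) = 102.1700
  k=1: S(1,0) = 105.8469; S(1,1) = 98.6209
  k=2: S(2,0) = 109.6561; S(2,1) = 102.1700; S(2,2) = 95.1950
  k=3: S(3,0) = 113.6023; S(3,1) = 105.8469; S(3,2) = 98.6209; S(3,3) = 91.8881
  k=4: S(4,0) = 117.6906; S(4,1) = 109.6561; S(4,2) = 102.1700; S(4,3) = 95.1950; S(4,4) = 88.6962
Terminal payoffs V(N, i) = max(K - S_T, 0):
  V(4,0) = 0.000000; V(4,1) = 0.000000; V(4,2) = 0.000000; V(4,3) = 0.000000; V(4,4) = 4.663828
Backward induction: V(k, i) = exp(-r*dt) * [p * V(k+1, i) + (1-p) * V(k+1, i+1)].
  V(3,0) = exp(-r*dt) * [p*0.000000 + (1-p)*0.000000] = 0.000000
  V(3,1) = exp(-r*dt) * [p*0.000000 + (1-p)*0.000000] = 0.000000
  V(3,2) = exp(-r*dt) * [p*0.000000 + (1-p)*0.000000] = 0.000000
  V(3,3) = exp(-r*dt) * [p*0.000000 + (1-p)*4.663828] = 2.233962
  V(2,0) = exp(-r*dt) * [p*0.000000 + (1-p)*0.000000] = 0.000000
  V(2,1) = exp(-r*dt) * [p*0.000000 + (1-p)*0.000000] = 0.000000
  V(2,2) = exp(-r*dt) * [p*0.000000 + (1-p)*2.233962] = 1.070063
  V(1,0) = exp(-r*dt) * [p*0.000000 + (1-p)*0.000000] = 0.000000
  V(1,1) = exp(-r*dt) * [p*0.000000 + (1-p)*1.070063] = 0.512557
  V(0,0) = exp(-r*dt) * [p*0.000000 + (1-p)*0.512557] = 0.245514

Answer: Price = V(0,0) = 0.2455


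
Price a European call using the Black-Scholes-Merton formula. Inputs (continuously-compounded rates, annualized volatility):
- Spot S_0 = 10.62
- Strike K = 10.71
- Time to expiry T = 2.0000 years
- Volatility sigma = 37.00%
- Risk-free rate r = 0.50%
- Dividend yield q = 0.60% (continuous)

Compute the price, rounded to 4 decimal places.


d1 = (ln(S/K) + (r - q + 0.5*sigma^2) * T) / (sigma * sqrt(T)) = 0.24167979
d2 = d1 - sigma * sqrt(T) = -0.28157922
exp(-rT) = 0.99004983; exp(-qT) = 0.98807171
C = S_0 * exp(-qT) * N(d1) - K * exp(-rT) * N(d2)
N(d1) = 0.59548586; N(d2) = 0.38913309
C = 10.6200 * 0.98807171 * 0.59548586 - 10.7100 * 0.99004983 * 0.38913309 = 2.1225

Answer: Price = 2.1225


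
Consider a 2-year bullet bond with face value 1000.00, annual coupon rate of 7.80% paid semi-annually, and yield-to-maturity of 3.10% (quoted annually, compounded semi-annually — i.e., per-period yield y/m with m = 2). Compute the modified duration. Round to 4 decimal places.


Answer: Modified duration = 1.8665

Derivation:
Coupon per period c = face * coupon_rate / m = 39.000000
Periods per year m = 2; per-period yield y/m = 0.015500
Number of cashflows N = 4
Cashflows (t years, CF_t, discount factor 1/(1+y/m)^(m*t), PV):
  t = 0.5000: CF_t = 39.000000, DF = 0.984737, PV = 38.404727
  t = 1.0000: CF_t = 39.000000, DF = 0.969706, PV = 37.818539
  t = 1.5000: CF_t = 39.000000, DF = 0.954905, PV = 37.241299
  t = 2.0000: CF_t = 1039.000000, DF = 0.940330, PV = 977.002863
Price P = sum_t PV_t = 1090.467429
First compute Macaulay numerator sum_t t * PV_t:
  t * PV_t at t = 0.5000: 19.202363
  t * PV_t at t = 1.0000: 37.818539
  t * PV_t at t = 1.5000: 55.861949
  t * PV_t at t = 2.0000: 1954.005727
Macaulay duration D = 2066.888579 / 1090.467429 = 1.895415
Modified duration = D / (1 + y/m) = 1.895415 / (1 + 0.015500) = 1.866485


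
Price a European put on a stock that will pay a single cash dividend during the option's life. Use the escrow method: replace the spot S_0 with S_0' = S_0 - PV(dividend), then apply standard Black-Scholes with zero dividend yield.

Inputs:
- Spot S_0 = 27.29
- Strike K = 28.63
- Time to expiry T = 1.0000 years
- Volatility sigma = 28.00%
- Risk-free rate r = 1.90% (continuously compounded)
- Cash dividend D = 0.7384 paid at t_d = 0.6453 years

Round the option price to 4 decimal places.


PV(D) = D * exp(-r * t_d) = 0.7384 * 0.98781416 = 0.72940197
S_0' = S_0 - PV(D) = 27.2900 - 0.72940197 = 26.56059803
d1 = (ln(S_0'/K) + (r + sigma^2/2)*T) / (sigma*sqrt(T)) = -0.06009385
d2 = d1 - sigma*sqrt(T) = -0.34009385
exp(-rT) = 0.98117936
N(-d1) = 0.52395956; N(-d2) = 0.63310707
P = K * exp(-rT) * N(-d2) - S_0' * N(-d1) = 28.6300 * 0.98117936 * 0.63310707 - 26.56059803 * 0.52395956 = 3.8680

Answer: Price = 3.8680


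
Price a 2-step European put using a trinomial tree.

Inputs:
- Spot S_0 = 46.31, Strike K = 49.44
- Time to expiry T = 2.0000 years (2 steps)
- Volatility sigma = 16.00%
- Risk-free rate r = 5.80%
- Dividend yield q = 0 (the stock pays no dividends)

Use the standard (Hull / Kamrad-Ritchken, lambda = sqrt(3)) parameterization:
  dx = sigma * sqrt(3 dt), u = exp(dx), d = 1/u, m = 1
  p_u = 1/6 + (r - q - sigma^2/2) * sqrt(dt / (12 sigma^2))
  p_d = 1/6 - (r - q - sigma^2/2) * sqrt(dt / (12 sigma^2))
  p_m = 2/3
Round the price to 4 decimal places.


Answer: Price = V(0,0) = 2.9529

Derivation:
dt = T/N = 1.000000; dx = sigma*sqrt(3*dt) = 0.277128
u = exp(dx) = 1.319335; d = 1/u = 0.757957
p_u = 0.248217, p_m = 0.666667, p_d = 0.085116
Discount per step: exp(-r*dt) = 0.943650
Stock lattice S(k, j) with j the centered position index:
  k=0: S(0,+0) = 46.3100
  k=1: S(1,-1) = 35.1010; S(1,+0) = 46.3100; S(1,+1) = 61.0984
  k=2: S(2,-2) = 26.6051; S(2,-1) = 35.1010; S(2,+0) = 46.3100; S(2,+1) = 61.0984; S(2,+2) = 80.6093
Terminal payoffs V(N, j) = max(K - S_T, 0):
  V(2,-2) = 22.834934; V(2,-1) = 14.338994; V(2,+0) = 3.130000; V(2,+1) = 0.000000; V(2,+2) = 0.000000
Backward induction: V(k, j) = exp(-r*dt) * [p_u * V(k+1, j+1) + p_m * V(k+1, j) + p_d * V(k+1, j-1)]
  V(1,-1) = exp(-r*dt) * [p_u*3.130000 + p_m*14.338994 + p_d*22.834934] = 11.587896
  V(1,+0) = exp(-r*dt) * [p_u*0.000000 + p_m*3.130000 + p_d*14.338994] = 3.120786
  V(1,+1) = exp(-r*dt) * [p_u*0.000000 + p_m*0.000000 + p_d*3.130000] = 0.251401
  V(0,+0) = exp(-r*dt) * [p_u*0.251401 + p_m*3.120786 + p_d*11.587896] = 2.952908


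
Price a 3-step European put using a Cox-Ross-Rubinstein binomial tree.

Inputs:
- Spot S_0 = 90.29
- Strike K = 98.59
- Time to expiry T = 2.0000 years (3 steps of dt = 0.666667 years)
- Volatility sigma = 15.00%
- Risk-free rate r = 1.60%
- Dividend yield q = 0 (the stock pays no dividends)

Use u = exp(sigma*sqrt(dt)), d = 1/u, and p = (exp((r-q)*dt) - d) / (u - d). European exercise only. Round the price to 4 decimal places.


Answer: Price = V(0,0) = 10.6440

Derivation:
dt = T/N = 0.666667
u = exp(sigma*sqrt(dt)) = 1.130290; d = 1/u = 0.884728
p = (exp((r-q)*dt) - d) / (u - d) = 0.513090
Discount per step: exp(-r*dt) = 0.989390
Stock lattice S(k, i) with i counting down-moves:
  k=0: S(0,0) = 90.2900
  k=1: S(1,0) = 102.0539; S(1,1) = 79.8821
  k=2: S(2,0) = 115.3505; S(2,1) = 90.2900; S(2,2) = 70.6740
  k=3: S(3,0) = 130.3796; S(3,1) = 102.0539; S(3,2) = 79.8821; S(3,3) = 62.5273
Terminal payoffs V(N, i) = max(K - S_T, 0):
  V(3,0) = 0.000000; V(3,1) = 0.000000; V(3,2) = 18.707866; V(3,3) = 36.062701
Backward induction: V(k, i) = exp(-r*dt) * [p * V(k+1, i) + (1-p) * V(k+1, i+1)].
  V(2,0) = exp(-r*dt) * [p*0.000000 + (1-p)*0.000000] = 0.000000
  V(2,1) = exp(-r*dt) * [p*0.000000 + (1-p)*18.707866] = 9.012402
  V(2,2) = exp(-r*dt) * [p*18.707866 + (1-p)*36.062701] = 26.869963
  V(1,0) = exp(-r*dt) * [p*0.000000 + (1-p)*9.012402] = 4.341671
  V(1,1) = exp(-r*dt) * [p*9.012402 + (1-p)*26.869963] = 17.519554
  V(0,0) = exp(-r*dt) * [p*4.341671 + (1-p)*17.519554] = 10.643972


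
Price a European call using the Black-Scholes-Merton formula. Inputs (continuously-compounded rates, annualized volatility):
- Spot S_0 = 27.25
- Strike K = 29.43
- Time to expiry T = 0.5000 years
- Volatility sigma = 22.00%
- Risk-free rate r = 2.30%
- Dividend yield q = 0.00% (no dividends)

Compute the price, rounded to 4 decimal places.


Answer: Price = 0.9769

Derivation:
d1 = (ln(S/K) + (r - q + 0.5*sigma^2) * T) / (sigma * sqrt(T)) = -0.34301776
d2 = d1 - sigma * sqrt(T) = -0.49858126
exp(-rT) = 0.98856587; exp(-qT) = 1.00000000
C = S_0 * exp(-qT) * N(d1) - K * exp(-rT) * N(d2)
N(d1) = 0.36579255; N(d2) = 0.30903721
C = 27.2500 * 1.00000000 * 0.36579255 - 29.4300 * 0.98856587 * 0.30903721 = 0.9769


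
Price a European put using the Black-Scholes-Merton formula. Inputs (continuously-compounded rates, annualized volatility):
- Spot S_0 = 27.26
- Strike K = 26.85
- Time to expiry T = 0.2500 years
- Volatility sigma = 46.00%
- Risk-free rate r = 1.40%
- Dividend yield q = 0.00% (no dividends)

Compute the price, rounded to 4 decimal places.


Answer: Price = 2.2289

Derivation:
d1 = (ln(S/K) + (r - q + 0.5*sigma^2) * T) / (sigma * sqrt(T)) = 0.19610698
d2 = d1 - sigma * sqrt(T) = -0.03389302
exp(-rT) = 0.99650612; exp(-qT) = 1.00000000
P = K * exp(-rT) * N(-d2) - S_0 * exp(-qT) * N(-d1)
N(-d1) = 0.42226322; N(-d2) = 0.51351877
P = 26.8500 * 0.99650612 * 0.51351877 - 27.2600 * 1.00000000 * 0.42226322 = 2.2289


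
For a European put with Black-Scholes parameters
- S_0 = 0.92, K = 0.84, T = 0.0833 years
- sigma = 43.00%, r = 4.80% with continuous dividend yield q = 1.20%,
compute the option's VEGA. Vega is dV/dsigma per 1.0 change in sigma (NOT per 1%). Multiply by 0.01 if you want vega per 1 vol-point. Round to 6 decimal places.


Answer: Vega = 0.075657

Derivation:
d1 = 0.8192358932; d2 = 0.6951304138
phi(d1) = 0.2852149257; exp(-qT) = 0.9990008994; exp(-rT) = 0.9960095830
Vega = S * exp(-qT) * phi(d1) * sqrt(T) = 0.9200 * 0.9990008994 * 0.2852149257 * 0.2886173938 = 0.075657


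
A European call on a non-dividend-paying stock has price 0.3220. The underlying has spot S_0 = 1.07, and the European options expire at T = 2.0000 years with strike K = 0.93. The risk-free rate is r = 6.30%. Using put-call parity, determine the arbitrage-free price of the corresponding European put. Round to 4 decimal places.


Answer: Put price = 0.0719

Derivation:
Put-call parity: C - P = S_0 * exp(-qT) - K * exp(-rT).
S_0 * exp(-qT) = 1.0700 * 1.00000000 = 1.07000000
K * exp(-rT) = 0.9300 * 0.88161485 = 0.81990181
P = C - S*exp(-qT) + K*exp(-rT)
P = 0.3220 - 1.07000000 + 0.81990181 = 0.0719


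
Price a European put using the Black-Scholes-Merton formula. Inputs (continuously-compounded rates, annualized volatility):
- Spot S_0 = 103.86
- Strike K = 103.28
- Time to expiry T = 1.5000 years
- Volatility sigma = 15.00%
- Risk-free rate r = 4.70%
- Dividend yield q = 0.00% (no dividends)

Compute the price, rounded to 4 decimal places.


d1 = (ln(S/K) + (r - q + 0.5*sigma^2) * T) / (sigma * sqrt(T)) = 0.50609230
d2 = d1 - sigma * sqrt(T) = 0.32238057
exp(-rT) = 0.93192774; exp(-qT) = 1.00000000
P = K * exp(-rT) * N(-d2) - S_0 * exp(-qT) * N(-d1)
N(-d1) = 0.30639593; N(-d2) = 0.37358220
P = 103.2800 * 0.93192774 * 0.37358220 - 103.8600 * 1.00000000 * 0.30639593 = 4.1348

Answer: Price = 4.1348


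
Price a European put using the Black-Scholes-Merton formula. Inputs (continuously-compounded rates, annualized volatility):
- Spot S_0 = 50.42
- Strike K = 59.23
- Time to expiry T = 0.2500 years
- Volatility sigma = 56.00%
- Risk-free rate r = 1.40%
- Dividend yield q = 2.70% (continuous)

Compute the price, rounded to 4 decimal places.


d1 = (ln(S/K) + (r - q + 0.5*sigma^2) * T) / (sigma * sqrt(T)) = -0.44675089
d2 = d1 - sigma * sqrt(T) = -0.72675089
exp(-rT) = 0.99650612; exp(-qT) = 0.99327273
P = K * exp(-rT) * N(-d2) - S_0 * exp(-qT) * N(-d1)
N(-d1) = 0.67247253; N(-d2) = 0.76631071
P = 59.2300 * 0.99650612 * 0.76631071 - 50.4200 * 0.99327273 * 0.67247253 = 11.5520

Answer: Price = 11.5520


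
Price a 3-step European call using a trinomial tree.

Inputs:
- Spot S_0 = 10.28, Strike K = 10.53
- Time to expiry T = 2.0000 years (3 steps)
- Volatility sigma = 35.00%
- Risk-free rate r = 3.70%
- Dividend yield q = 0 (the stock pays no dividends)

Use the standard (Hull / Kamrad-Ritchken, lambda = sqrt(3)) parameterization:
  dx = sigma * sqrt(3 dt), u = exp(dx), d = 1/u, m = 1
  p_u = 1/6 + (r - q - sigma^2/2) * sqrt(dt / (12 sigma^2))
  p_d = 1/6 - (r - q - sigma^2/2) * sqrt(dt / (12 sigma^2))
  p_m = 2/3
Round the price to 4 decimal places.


Answer: Price = V(0,0) = 2.0813

Derivation:
dt = T/N = 0.666667; dx = sigma*sqrt(3*dt) = 0.494975
u = exp(dx) = 1.640457; d = 1/u = 0.609586
p_u = 0.150336, p_m = 0.666667, p_d = 0.182997
Discount per step: exp(-r*dt) = 0.975635
Stock lattice S(k, j) with j the centered position index:
  k=0: S(0,+0) = 10.2800
  k=1: S(1,-1) = 6.2665; S(1,+0) = 10.2800; S(1,+1) = 16.8639
  k=2: S(2,-2) = 3.8200; S(2,-1) = 6.2665; S(2,+0) = 10.2800; S(2,+1) = 16.8639; S(2,+2) = 27.6645
  k=3: S(3,-3) = 2.3286; S(3,-2) = 3.8200; S(3,-1) = 6.2665; S(3,+0) = 10.2800; S(3,+1) = 16.8639; S(3,+2) = 27.6645; S(3,+3) = 45.3824
Terminal payoffs V(N, j) = max(S_T - K, 0):
  V(3,-3) = 0.000000; V(3,-2) = 0.000000; V(3,-1) = 0.000000; V(3,+0) = 0.000000; V(3,+1) = 6.333896; V(3,+2) = 17.134493; V(3,+3) = 34.852406
Backward induction: V(k, j) = exp(-r*dt) * [p_u * V(k+1, j+1) + p_m * V(k+1, j) + p_d * V(k+1, j-1)]
  V(2,-2) = exp(-r*dt) * [p_u*0.000000 + p_m*0.000000 + p_d*0.000000] = 0.000000
  V(2,-1) = exp(-r*dt) * [p_u*0.000000 + p_m*0.000000 + p_d*0.000000] = 0.000000
  V(2,+0) = exp(-r*dt) * [p_u*6.333896 + p_m*0.000000 + p_d*0.000000] = 0.929011
  V(2,+1) = exp(-r*dt) * [p_u*17.134493 + p_m*6.333896 + p_d*0.000000] = 6.632881
  V(2,+2) = exp(-r*dt) * [p_u*34.852406 + p_m*17.134493 + p_d*6.333896] = 17.387426
  V(1,-1) = exp(-r*dt) * [p_u*0.929011 + p_m*0.000000 + p_d*0.000000] = 0.136261
  V(1,+0) = exp(-r*dt) * [p_u*6.632881 + p_m*0.929011 + p_d*0.000000] = 1.577115
  V(1,+1) = exp(-r*dt) * [p_u*17.387426 + p_m*6.632881 + p_d*0.929011] = 7.030310
  V(0,+0) = exp(-r*dt) * [p_u*7.030310 + p_m*1.577115 + p_d*0.136261] = 2.081276


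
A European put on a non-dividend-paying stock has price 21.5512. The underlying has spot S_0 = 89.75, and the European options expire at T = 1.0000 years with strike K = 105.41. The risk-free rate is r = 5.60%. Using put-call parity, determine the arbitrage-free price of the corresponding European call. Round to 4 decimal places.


Put-call parity: C - P = S_0 * exp(-qT) - K * exp(-rT).
S_0 * exp(-qT) = 89.7500 * 1.00000000 = 89.75000000
K * exp(-rT) = 105.4100 * 0.94553914 = 99.66928031
C = P + S*exp(-qT) - K*exp(-rT)
C = 21.5512 + 89.75000000 - 99.66928031 = 11.6319

Answer: Call price = 11.6319


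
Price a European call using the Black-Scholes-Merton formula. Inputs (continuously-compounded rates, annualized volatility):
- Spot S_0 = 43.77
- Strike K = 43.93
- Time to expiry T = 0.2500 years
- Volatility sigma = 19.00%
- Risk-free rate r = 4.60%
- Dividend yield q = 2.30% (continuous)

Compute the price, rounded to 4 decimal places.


d1 = (ln(S/K) + (r - q + 0.5*sigma^2) * T) / (sigma * sqrt(T)) = 0.06961782
d2 = d1 - sigma * sqrt(T) = -0.02538218
exp(-rT) = 0.98856587; exp(-qT) = 0.99426650
C = S_0 * exp(-qT) * N(d1) - K * exp(-rT) * N(d2)
N(d1) = 0.52775107; N(d2) = 0.48987506
C = 43.7700 * 0.99426650 * 0.52775107 - 43.9300 * 0.98856587 * 0.48987506 = 1.6931

Answer: Price = 1.6931


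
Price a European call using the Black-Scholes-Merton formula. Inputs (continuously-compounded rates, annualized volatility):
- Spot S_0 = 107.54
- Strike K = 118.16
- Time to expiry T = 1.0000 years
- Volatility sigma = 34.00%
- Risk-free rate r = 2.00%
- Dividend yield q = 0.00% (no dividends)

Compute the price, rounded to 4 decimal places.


d1 = (ln(S/K) + (r - q + 0.5*sigma^2) * T) / (sigma * sqrt(T)) = -0.04816696
d2 = d1 - sigma * sqrt(T) = -0.38816696
exp(-rT) = 0.98019867; exp(-qT) = 1.00000000
C = S_0 * exp(-qT) * N(d1) - K * exp(-rT) * N(d2)
N(d1) = 0.48079159; N(d2) = 0.34894624
C = 107.5400 * 1.00000000 * 0.48079159 - 118.1600 * 0.98019867 * 0.34894624 = 11.2893

Answer: Price = 11.2893


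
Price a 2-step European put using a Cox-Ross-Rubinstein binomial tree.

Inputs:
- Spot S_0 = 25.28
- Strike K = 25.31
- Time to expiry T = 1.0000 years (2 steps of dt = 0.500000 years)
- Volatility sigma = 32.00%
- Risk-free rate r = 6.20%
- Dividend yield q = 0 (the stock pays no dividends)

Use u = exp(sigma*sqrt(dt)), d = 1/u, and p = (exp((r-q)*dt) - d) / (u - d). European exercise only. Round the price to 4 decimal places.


Answer: Price = V(0,0) = 2.0749

Derivation:
dt = T/N = 0.500000
u = exp(sigma*sqrt(dt)) = 1.253919; d = 1/u = 0.797499
p = (exp((r-q)*dt) - d) / (u - d) = 0.512655
Discount per step: exp(-r*dt) = 0.969476
Stock lattice S(k, i) with i counting down-moves:
  k=0: S(0,0) = 25.2800
  k=1: S(1,0) = 31.6991; S(1,1) = 20.1608
  k=2: S(2,0) = 39.7481; S(2,1) = 25.2800; S(2,2) = 16.0782
Terminal payoffs V(N, i) = max(K - S_T, 0):
  V(2,0) = 0.000000; V(2,1) = 0.030000; V(2,2) = 9.231785
Backward induction: V(k, i) = exp(-r*dt) * [p * V(k+1, i) + (1-p) * V(k+1, i+1)].
  V(1,0) = exp(-r*dt) * [p*0.000000 + (1-p)*0.030000] = 0.014174
  V(1,1) = exp(-r*dt) * [p*0.030000 + (1-p)*9.231785] = 4.376641
  V(0,0) = exp(-r*dt) * [p*0.014174 + (1-p)*4.376641] = 2.074871


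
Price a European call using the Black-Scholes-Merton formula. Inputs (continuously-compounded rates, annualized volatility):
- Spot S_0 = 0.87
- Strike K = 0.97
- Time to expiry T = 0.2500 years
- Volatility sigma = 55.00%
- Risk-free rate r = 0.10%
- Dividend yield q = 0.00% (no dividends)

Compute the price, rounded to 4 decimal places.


d1 = (ln(S/K) + (r - q + 0.5*sigma^2) * T) / (sigma * sqrt(T)) = -0.25723767
d2 = d1 - sigma * sqrt(T) = -0.53223767
exp(-rT) = 0.99975003; exp(-qT) = 1.00000000
C = S_0 * exp(-qT) * N(d1) - K * exp(-rT) * N(d2)
N(d1) = 0.39849765; N(d2) = 0.29728070
C = 0.8700 * 1.00000000 * 0.39849765 - 0.9700 * 0.99975003 * 0.29728070 = 0.0584

Answer: Price = 0.0584


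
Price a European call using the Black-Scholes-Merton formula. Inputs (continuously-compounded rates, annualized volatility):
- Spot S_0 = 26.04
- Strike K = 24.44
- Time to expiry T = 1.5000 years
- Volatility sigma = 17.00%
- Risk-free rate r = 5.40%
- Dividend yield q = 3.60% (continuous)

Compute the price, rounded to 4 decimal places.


Answer: Price = 3.2044

Derivation:
d1 = (ln(S/K) + (r - q + 0.5*sigma^2) * T) / (sigma * sqrt(T)) = 0.53834829
d2 = d1 - sigma * sqrt(T) = 0.33014167
exp(-rT) = 0.92219369; exp(-qT) = 0.94743211
C = S_0 * exp(-qT) * N(d1) - K * exp(-rT) * N(d2)
N(d1) = 0.70483169; N(d2) = 0.62935354
C = 26.0400 * 0.94743211 * 0.70483169 - 24.4400 * 0.92219369 * 0.62935354 = 3.2044


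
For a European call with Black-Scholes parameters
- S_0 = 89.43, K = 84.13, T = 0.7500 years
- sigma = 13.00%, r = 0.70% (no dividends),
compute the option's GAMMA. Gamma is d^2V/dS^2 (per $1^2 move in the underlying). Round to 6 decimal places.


d1 = 0.6455706414; d2 = 0.5329873389
phi(d1) = 0.3239003864; exp(-qT) = 1.0000000000; exp(-rT) = 0.9947637572
Gamma = exp(-qT) * phi(d1) / (S * sigma * sqrt(T)) = 1.0000000000 * 0.3239003864 / (89.4300 * 0.1300 * 0.8660254038) = 0.032170

Answer: Gamma = 0.032170


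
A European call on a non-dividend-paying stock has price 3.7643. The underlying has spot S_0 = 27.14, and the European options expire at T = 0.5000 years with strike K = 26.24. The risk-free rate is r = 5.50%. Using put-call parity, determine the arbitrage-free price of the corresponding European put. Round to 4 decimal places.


Answer: Put price = 2.1525

Derivation:
Put-call parity: C - P = S_0 * exp(-qT) - K * exp(-rT).
S_0 * exp(-qT) = 27.1400 * 1.00000000 = 27.14000000
K * exp(-rT) = 26.2400 * 0.97287468 = 25.52823167
P = C - S*exp(-qT) + K*exp(-rT)
P = 3.7643 - 27.14000000 + 25.52823167 = 2.1525


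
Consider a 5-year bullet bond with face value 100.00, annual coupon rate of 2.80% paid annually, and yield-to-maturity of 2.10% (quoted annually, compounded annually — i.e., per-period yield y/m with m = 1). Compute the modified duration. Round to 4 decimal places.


Answer: Modified duration = 4.6424

Derivation:
Coupon per period c = face * coupon_rate / m = 2.800000
Periods per year m = 1; per-period yield y/m = 0.021000
Number of cashflows N = 5
Cashflows (t years, CF_t, discount factor 1/(1+y/m)^(m*t), PV):
  t = 1.0000: CF_t = 2.800000, DF = 0.979432, PV = 2.742409
  t = 2.0000: CF_t = 2.800000, DF = 0.959287, PV = 2.686003
  t = 3.0000: CF_t = 2.800000, DF = 0.939556, PV = 2.630757
  t = 4.0000: CF_t = 2.800000, DF = 0.920231, PV = 2.576648
  t = 5.0000: CF_t = 102.800000, DF = 0.901304, PV = 92.654049
Price P = sum_t PV_t = 103.289867
First compute Macaulay numerator sum_t t * PV_t:
  t * PV_t at t = 1.0000: 2.742409
  t * PV_t at t = 2.0000: 5.372007
  t * PV_t at t = 3.0000: 7.892272
  t * PV_t at t = 4.0000: 10.306591
  t * PV_t at t = 5.0000: 463.270246
Macaulay duration D = 489.583526 / 103.289867 = 4.739899
Modified duration = D / (1 + y/m) = 4.739899 / (1 + 0.021000) = 4.642408


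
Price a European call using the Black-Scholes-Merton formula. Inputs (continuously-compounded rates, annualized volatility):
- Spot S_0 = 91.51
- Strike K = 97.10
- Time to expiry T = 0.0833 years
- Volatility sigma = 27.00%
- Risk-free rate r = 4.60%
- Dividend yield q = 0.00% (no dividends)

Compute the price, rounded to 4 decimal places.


Answer: Price = 1.0265

Derivation:
d1 = (ln(S/K) + (r - q + 0.5*sigma^2) * T) / (sigma * sqrt(T)) = -0.67274807
d2 = d1 - sigma * sqrt(T) = -0.75067476
exp(-rT) = 0.99617553; exp(-qT) = 1.00000000
C = S_0 * exp(-qT) * N(d1) - K * exp(-rT) * N(d2)
N(d1) = 0.25055379; N(d2) = 0.22642421
C = 91.5100 * 1.00000000 * 0.25055379 - 97.1000 * 0.99617553 * 0.22642421 = 1.0265


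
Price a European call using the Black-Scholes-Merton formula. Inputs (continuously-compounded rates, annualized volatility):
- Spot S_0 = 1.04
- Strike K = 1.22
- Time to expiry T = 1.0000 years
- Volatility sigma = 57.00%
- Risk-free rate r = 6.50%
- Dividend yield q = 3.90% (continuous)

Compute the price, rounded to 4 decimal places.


Answer: Price = 0.1753

Derivation:
d1 = (ln(S/K) + (r - q + 0.5*sigma^2) * T) / (sigma * sqrt(T)) = 0.05056115
d2 = d1 - sigma * sqrt(T) = -0.51943885
exp(-rT) = 0.93706746; exp(-qT) = 0.96175071
C = S_0 * exp(-qT) * N(d1) - K * exp(-rT) * N(d2)
N(d1) = 0.52016239; N(d2) = 0.30172737
C = 1.0400 * 0.96175071 * 0.52016239 - 1.2200 * 0.93706746 * 0.30172737 = 0.1753


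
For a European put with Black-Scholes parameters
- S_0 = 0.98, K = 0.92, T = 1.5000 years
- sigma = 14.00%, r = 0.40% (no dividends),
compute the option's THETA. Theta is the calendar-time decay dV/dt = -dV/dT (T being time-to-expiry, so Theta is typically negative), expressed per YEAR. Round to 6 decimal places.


Answer: Theta = -0.018452

Derivation:
d1 = 0.4891916885; d2 = 0.3177274065
phi(d1) = 0.3539524180; exp(-qT) = 1.0000000000; exp(-rT) = 0.9940179641
Theta = -S*exp(-qT)*phi(d1)*sigma/(2*sqrt(T)) + r*K*exp(-rT)*N(-d2) - q*S*exp(-qT)*N(-d1)
N(-d1) = 0.3123529966; N(-d2) = 0.3753458601; sqrt(T) = 1.2247448714
Term 1 = -0.9800 * 1.0000000000 * 0.3539524180 * 0.1400 / (2 * 1.2247448714) = -0.0198254644
Term 2 = 0.0040 * 0.9200 * 0.9940179641 * 0.3753458601 = 0.0013730099
Term 3 = 0 (no dividend yield, q = 0)
Theta = -0.0198254644 + (0.0013730099) + (0.0000000000) = -0.018452


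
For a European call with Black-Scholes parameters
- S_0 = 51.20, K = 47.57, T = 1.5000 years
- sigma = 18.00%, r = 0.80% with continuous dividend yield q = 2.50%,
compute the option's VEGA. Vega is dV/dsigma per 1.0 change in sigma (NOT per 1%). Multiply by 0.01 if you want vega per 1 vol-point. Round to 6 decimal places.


d1 = 0.3281283006; d2 = 0.1076742238
phi(d1) = 0.3780334391; exp(-qT) = 0.9631944177; exp(-rT) = 0.9880717129
Vega = S * exp(-qT) * phi(d1) * sqrt(T) = 51.2000 * 0.9631944177 * 0.3780334391 * 1.2247448714 = 22.832831

Answer: Vega = 22.832831


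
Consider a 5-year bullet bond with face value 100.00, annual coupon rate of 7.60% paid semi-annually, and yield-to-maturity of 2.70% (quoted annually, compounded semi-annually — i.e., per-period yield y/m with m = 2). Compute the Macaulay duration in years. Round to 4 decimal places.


Coupon per period c = face * coupon_rate / m = 3.800000
Periods per year m = 2; per-period yield y/m = 0.013500
Number of cashflows N = 10
Cashflows (t years, CF_t, discount factor 1/(1+y/m)^(m*t), PV):
  t = 0.5000: CF_t = 3.800000, DF = 0.986680, PV = 3.749383
  t = 1.0000: CF_t = 3.800000, DF = 0.973537, PV = 3.699441
  t = 1.5000: CF_t = 3.800000, DF = 0.960569, PV = 3.650164
  t = 2.0000: CF_t = 3.800000, DF = 0.947774, PV = 3.601543
  t = 2.5000: CF_t = 3.800000, DF = 0.935150, PV = 3.553570
  t = 3.0000: CF_t = 3.800000, DF = 0.922694, PV = 3.506235
  t = 3.5000: CF_t = 3.800000, DF = 0.910403, PV = 3.459532
  t = 4.0000: CF_t = 3.800000, DF = 0.898276, PV = 3.413450
  t = 4.5000: CF_t = 3.800000, DF = 0.886311, PV = 3.367982
  t = 5.0000: CF_t = 103.800000, DF = 0.874505, PV = 90.773655
Price P = sum_t PV_t = 122.774955
Macaulay numerator sum_t t * PV_t:
  t * PV_t at t = 0.5000: 1.874692
  t * PV_t at t = 1.0000: 3.699441
  t * PV_t at t = 1.5000: 5.475245
  t * PV_t at t = 2.0000: 7.203086
  t * PV_t at t = 2.5000: 8.883924
  t * PV_t at t = 3.0000: 10.518706
  t * PV_t at t = 3.5000: 12.108361
  t * PV_t at t = 4.0000: 13.653801
  t * PV_t at t = 4.5000: 15.155921
  t * PV_t at t = 5.0000: 453.868276
Macaulay duration D = (sum_t t * PV_t) / P = 532.441453 / 122.774955 = 4.336727

Answer: Macaulay duration = 4.3367 years


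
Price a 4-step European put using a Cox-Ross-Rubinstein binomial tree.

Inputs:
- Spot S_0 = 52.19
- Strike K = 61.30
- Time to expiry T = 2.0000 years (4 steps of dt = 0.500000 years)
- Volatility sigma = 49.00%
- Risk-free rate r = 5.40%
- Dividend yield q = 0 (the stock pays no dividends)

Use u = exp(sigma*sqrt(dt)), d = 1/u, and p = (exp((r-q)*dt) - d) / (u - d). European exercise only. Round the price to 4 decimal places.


dt = T/N = 0.500000
u = exp(sigma*sqrt(dt)) = 1.414084; d = 1/u = 0.707171
p = (exp((r-q)*dt) - d) / (u - d) = 0.452950
Discount per step: exp(-r*dt) = 0.973361
Stock lattice S(k, i) with i counting down-moves:
  k=0: S(0,0) = 52.1900
  k=1: S(1,0) = 73.8011; S(1,1) = 36.9073
  k=2: S(2,0) = 104.3609; S(2,1) = 52.1900; S(2,2) = 26.0998
  k=3: S(3,0) = 147.5752; S(3,1) = 73.8011; S(3,2) = 36.9073; S(3,3) = 18.4570
  k=4: S(4,0) = 208.6838; S(4,1) = 104.3609; S(4,2) = 52.1900; S(4,3) = 26.0998; S(4,4) = 13.0523
Terminal payoffs V(N, i) = max(K - S_T, 0):
  V(4,0) = 0.000000; V(4,1) = 0.000000; V(4,2) = 9.110000; V(4,3) = 35.200236; V(4,4) = 48.247736
Backward induction: V(k, i) = exp(-r*dt) * [p * V(k+1, i) + (1-p) * V(k+1, i+1)].
  V(3,0) = exp(-r*dt) * [p*0.000000 + (1-p)*0.000000] = 0.000000
  V(3,1) = exp(-r*dt) * [p*0.000000 + (1-p)*9.110000] = 4.850866
  V(3,2) = exp(-r*dt) * [p*9.110000 + (1-p)*35.200236] = 22.759773
  V(3,3) = exp(-r*dt) * [p*35.200236 + (1-p)*48.247736] = 41.210040
  V(2,0) = exp(-r*dt) * [p*0.000000 + (1-p)*4.850866] = 2.582975
  V(2,1) = exp(-r*dt) * [p*4.850866 + (1-p)*22.759773] = 14.257727
  V(2,2) = exp(-r*dt) * [p*22.759773 + (1-p)*41.210040] = 31.977824
  V(1,0) = exp(-r*dt) * [p*2.582975 + (1-p)*14.257727] = 8.730705
  V(1,1) = exp(-r*dt) * [p*14.257727 + (1-p)*31.977824] = 23.313464
  V(0,0) = exp(-r*dt) * [p*8.730705 + (1-p)*23.313464] = 16.263114

Answer: Price = V(0,0) = 16.2631


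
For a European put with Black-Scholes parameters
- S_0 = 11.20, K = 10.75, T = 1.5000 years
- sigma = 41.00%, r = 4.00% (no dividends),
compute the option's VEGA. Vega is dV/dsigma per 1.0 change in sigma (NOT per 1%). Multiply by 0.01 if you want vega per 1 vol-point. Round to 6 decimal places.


Answer: Vega = 4.940437

Derivation:
d1 = 0.4522256401; d2 = -0.0499197571
phi(d1) = 0.3601651697; exp(-qT) = 1.0000000000; exp(-rT) = 0.9417645336
Vega = S * exp(-qT) * phi(d1) * sqrt(T) = 11.2000 * 1.0000000000 * 0.3601651697 * 1.2247448714 = 4.940437


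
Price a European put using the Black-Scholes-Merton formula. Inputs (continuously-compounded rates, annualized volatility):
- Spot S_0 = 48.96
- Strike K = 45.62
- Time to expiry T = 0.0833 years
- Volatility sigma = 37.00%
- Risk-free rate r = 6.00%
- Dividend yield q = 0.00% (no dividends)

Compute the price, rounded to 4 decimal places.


d1 = (ln(S/K) + (r - q + 0.5*sigma^2) * T) / (sigma * sqrt(T)) = 0.76185502
d2 = d1 - sigma * sqrt(T) = 0.65506659
exp(-rT) = 0.99501447; exp(-qT) = 1.00000000
P = K * exp(-rT) * N(-d2) - S_0 * exp(-qT) * N(-d1)
N(-d1) = 0.22307327; N(-d2) = 0.25621244
P = 45.6200 * 0.99501447 * 0.25621244 - 48.9600 * 1.00000000 * 0.22307327 = 0.7085

Answer: Price = 0.7085


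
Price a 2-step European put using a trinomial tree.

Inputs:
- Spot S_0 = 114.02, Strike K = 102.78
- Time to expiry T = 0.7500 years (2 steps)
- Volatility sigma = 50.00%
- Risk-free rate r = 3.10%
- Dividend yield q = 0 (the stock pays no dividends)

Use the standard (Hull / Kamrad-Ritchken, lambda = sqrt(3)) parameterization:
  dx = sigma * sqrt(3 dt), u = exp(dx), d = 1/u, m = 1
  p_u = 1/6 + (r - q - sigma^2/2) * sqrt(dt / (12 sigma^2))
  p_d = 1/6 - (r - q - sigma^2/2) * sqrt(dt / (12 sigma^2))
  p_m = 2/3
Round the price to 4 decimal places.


Answer: Price = V(0,0) = 11.7653

Derivation:
dt = T/N = 0.375000; dx = sigma*sqrt(3*dt) = 0.530330
u = exp(dx) = 1.699493; d = 1/u = 0.588411
p_u = 0.133433, p_m = 0.666667, p_d = 0.199901
Discount per step: exp(-r*dt) = 0.988442
Stock lattice S(k, j) with j the centered position index:
  k=0: S(0,+0) = 114.0200
  k=1: S(1,-1) = 67.0906; S(1,+0) = 114.0200; S(1,+1) = 193.7762
  k=2: S(2,-2) = 39.4768; S(2,-1) = 67.0906; S(2,+0) = 114.0200; S(2,+1) = 193.7762; S(2,+2) = 329.3214
Terminal payoffs V(N, j) = max(K - S_T, 0):
  V(2,-2) = 63.303179; V(2,-1) = 35.689411; V(2,+0) = 0.000000; V(2,+1) = 0.000000; V(2,+2) = 0.000000
Backward induction: V(k, j) = exp(-r*dt) * [p_u * V(k+1, j+1) + p_m * V(k+1, j) + p_d * V(k+1, j-1)]
  V(1,-1) = exp(-r*dt) * [p_u*0.000000 + p_m*35.689411 + p_d*63.303179] = 36.026043
  V(1,+0) = exp(-r*dt) * [p_u*0.000000 + p_m*0.000000 + p_d*35.689411] = 7.051881
  V(1,+1) = exp(-r*dt) * [p_u*0.000000 + p_m*0.000000 + p_d*0.000000] = 0.000000
  V(0,+0) = exp(-r*dt) * [p_u*0.000000 + p_m*7.051881 + p_d*36.026043] = 11.765315


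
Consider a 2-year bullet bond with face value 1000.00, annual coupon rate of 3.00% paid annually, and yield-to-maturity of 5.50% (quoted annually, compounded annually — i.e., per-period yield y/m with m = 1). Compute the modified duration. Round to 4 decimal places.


Coupon per period c = face * coupon_rate / m = 30.000000
Periods per year m = 1; per-period yield y/m = 0.055000
Number of cashflows N = 2
Cashflows (t years, CF_t, discount factor 1/(1+y/m)^(m*t), PV):
  t = 1.0000: CF_t = 30.000000, DF = 0.947867, PV = 28.436019
  t = 2.0000: CF_t = 1030.000000, DF = 0.898452, PV = 925.405988
Price P = sum_t PV_t = 953.842007
First compute Macaulay numerator sum_t t * PV_t:
  t * PV_t at t = 1.0000: 28.436019
  t * PV_t at t = 2.0000: 1850.811976
Macaulay duration D = 1879.247995 / 953.842007 = 1.970188
Modified duration = D / (1 + y/m) = 1.970188 / (1 + 0.055000) = 1.867477

Answer: Modified duration = 1.8675


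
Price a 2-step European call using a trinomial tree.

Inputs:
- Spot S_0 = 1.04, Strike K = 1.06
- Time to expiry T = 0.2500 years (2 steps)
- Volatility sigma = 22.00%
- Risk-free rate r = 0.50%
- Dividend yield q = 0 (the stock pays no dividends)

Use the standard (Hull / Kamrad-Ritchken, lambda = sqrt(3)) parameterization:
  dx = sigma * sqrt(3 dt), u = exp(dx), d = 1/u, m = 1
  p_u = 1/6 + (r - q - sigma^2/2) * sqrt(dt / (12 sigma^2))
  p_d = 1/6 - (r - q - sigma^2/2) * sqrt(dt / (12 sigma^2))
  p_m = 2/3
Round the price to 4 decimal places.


Answer: Price = V(0,0) = 0.0348

Derivation:
dt = T/N = 0.125000; dx = sigma*sqrt(3*dt) = 0.134722
u = exp(dx) = 1.144219; d = 1/u = 0.873959
p_u = 0.157759, p_m = 0.666667, p_d = 0.175574
Discount per step: exp(-r*dt) = 0.999375
Stock lattice S(k, j) with j the centered position index:
  k=0: S(0,+0) = 1.0400
  k=1: S(1,-1) = 0.9089; S(1,+0) = 1.0400; S(1,+1) = 1.1900
  k=2: S(2,-2) = 0.7944; S(2,-1) = 0.9089; S(2,+0) = 1.0400; S(2,+1) = 1.1900; S(2,+2) = 1.3616
Terminal payoffs V(N, j) = max(S_T - K, 0):
  V(2,-2) = 0.000000; V(2,-1) = 0.000000; V(2,+0) = 0.000000; V(2,+1) = 0.129987; V(2,+2) = 0.301606
Backward induction: V(k, j) = exp(-r*dt) * [p_u * V(k+1, j+1) + p_m * V(k+1, j) + p_d * V(k+1, j-1)]
  V(1,-1) = exp(-r*dt) * [p_u*0.000000 + p_m*0.000000 + p_d*0.000000] = 0.000000
  V(1,+0) = exp(-r*dt) * [p_u*0.129987 + p_m*0.000000 + p_d*0.000000] = 0.020494
  V(1,+1) = exp(-r*dt) * [p_u*0.301606 + p_m*0.129987 + p_d*0.000000] = 0.134155
  V(0,+0) = exp(-r*dt) * [p_u*0.134155 + p_m*0.020494 + p_d*0.000000] = 0.034805


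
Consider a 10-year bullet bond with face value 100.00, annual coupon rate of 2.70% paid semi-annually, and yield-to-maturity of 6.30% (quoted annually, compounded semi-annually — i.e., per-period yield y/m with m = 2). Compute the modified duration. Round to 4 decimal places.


Coupon per period c = face * coupon_rate / m = 1.350000
Periods per year m = 2; per-period yield y/m = 0.031500
Number of cashflows N = 20
Cashflows (t years, CF_t, discount factor 1/(1+y/m)^(m*t), PV):
  t = 0.5000: CF_t = 1.350000, DF = 0.969462, PV = 1.308774
  t = 1.0000: CF_t = 1.350000, DF = 0.939856, PV = 1.268806
  t = 1.5000: CF_t = 1.350000, DF = 0.911155, PV = 1.230059
  t = 2.0000: CF_t = 1.350000, DF = 0.883330, PV = 1.192496
  t = 2.5000: CF_t = 1.350000, DF = 0.856355, PV = 1.156079
  t = 3.0000: CF_t = 1.350000, DF = 0.830204, PV = 1.120775
  t = 3.5000: CF_t = 1.350000, DF = 0.804851, PV = 1.086549
  t = 4.0000: CF_t = 1.350000, DF = 0.780272, PV = 1.053367
  t = 4.5000: CF_t = 1.350000, DF = 0.756444, PV = 1.021200
  t = 5.0000: CF_t = 1.350000, DF = 0.733344, PV = 0.990014
  t = 5.5000: CF_t = 1.350000, DF = 0.710949, PV = 0.959781
  t = 6.0000: CF_t = 1.350000, DF = 0.689238, PV = 0.930471
  t = 6.5000: CF_t = 1.350000, DF = 0.668190, PV = 0.902057
  t = 7.0000: CF_t = 1.350000, DF = 0.647785, PV = 0.874509
  t = 7.5000: CF_t = 1.350000, DF = 0.628003, PV = 0.847804
  t = 8.0000: CF_t = 1.350000, DF = 0.608825, PV = 0.821913
  t = 8.5000: CF_t = 1.350000, DF = 0.590232, PV = 0.796814
  t = 9.0000: CF_t = 1.350000, DF = 0.572208, PV = 0.772481
  t = 9.5000: CF_t = 1.350000, DF = 0.554734, PV = 0.748891
  t = 10.0000: CF_t = 101.350000, DF = 0.537793, PV = 54.505347
Price P = sum_t PV_t = 73.588186
First compute Macaulay numerator sum_t t * PV_t:
  t * PV_t at t = 0.5000: 0.654387
  t * PV_t at t = 1.0000: 1.268806
  t * PV_t at t = 1.5000: 1.845089
  t * PV_t at t = 2.0000: 2.384991
  t * PV_t at t = 2.5000: 2.890198
  t * PV_t at t = 3.0000: 3.362325
  t * PV_t at t = 3.5000: 3.802920
  t * PV_t at t = 4.0000: 4.213470
  t * PV_t at t = 4.5000: 4.595399
  t * PV_t at t = 5.0000: 4.950071
  t * PV_t at t = 5.5000: 5.278796
  t * PV_t at t = 6.0000: 5.582828
  t * PV_t at t = 6.5000: 5.863367
  t * PV_t at t = 7.0000: 6.121566
  t * PV_t at t = 7.5000: 6.358527
  t * PV_t at t = 8.0000: 6.575307
  t * PV_t at t = 8.5000: 6.772917
  t * PV_t at t = 9.0000: 6.952325
  t * PV_t at t = 9.5000: 7.114460
  t * PV_t at t = 10.0000: 545.053467
Macaulay duration D = 631.641218 / 73.588186 = 8.583460
Modified duration = D / (1 + y/m) = 8.583460 / (1 + 0.031500) = 8.321337

Answer: Modified duration = 8.3213


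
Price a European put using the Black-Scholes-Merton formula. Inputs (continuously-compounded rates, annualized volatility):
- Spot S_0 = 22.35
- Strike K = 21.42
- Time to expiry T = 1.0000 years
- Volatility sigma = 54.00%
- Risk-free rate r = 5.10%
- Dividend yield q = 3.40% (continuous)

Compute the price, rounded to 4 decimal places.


Answer: Price = 3.8676

Derivation:
d1 = (ln(S/K) + (r - q + 0.5*sigma^2) * T) / (sigma * sqrt(T)) = 0.38018751
d2 = d1 - sigma * sqrt(T) = -0.15981249
exp(-rT) = 0.95027867; exp(-qT) = 0.96657150
P = K * exp(-rT) * N(-d2) - S_0 * exp(-qT) * N(-d1)
N(-d1) = 0.35190311; N(-d2) = 0.56348561
P = 21.4200 * 0.95027867 * 0.56348561 - 22.3500 * 0.96657150 * 0.35190311 = 3.8676
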